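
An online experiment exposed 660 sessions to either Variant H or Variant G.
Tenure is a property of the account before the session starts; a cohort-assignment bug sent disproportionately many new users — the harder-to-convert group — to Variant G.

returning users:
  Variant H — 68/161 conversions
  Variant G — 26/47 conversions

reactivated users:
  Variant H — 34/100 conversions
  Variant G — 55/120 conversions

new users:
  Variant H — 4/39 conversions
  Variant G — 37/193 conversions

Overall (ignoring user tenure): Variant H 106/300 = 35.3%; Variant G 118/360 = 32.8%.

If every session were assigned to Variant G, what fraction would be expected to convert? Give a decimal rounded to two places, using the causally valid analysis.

0.39

Since user tenure is a pre-existing factor (not a product of the variant) and it affects the outcome on its own, it is a confounder. The stratified rates, not the pooled rate, identify the causal effect.
Standardising Variant G to the population user tenure mix: 0.315·26/47 + 0.333·55/120 + 0.352·37/193 = 0.395.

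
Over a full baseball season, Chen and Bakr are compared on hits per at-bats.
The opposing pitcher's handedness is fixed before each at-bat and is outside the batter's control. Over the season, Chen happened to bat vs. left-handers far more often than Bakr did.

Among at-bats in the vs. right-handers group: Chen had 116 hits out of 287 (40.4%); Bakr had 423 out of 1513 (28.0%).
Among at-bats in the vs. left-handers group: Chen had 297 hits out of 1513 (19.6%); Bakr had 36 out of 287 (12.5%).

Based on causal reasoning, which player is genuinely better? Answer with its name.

The pitcher handedness-specific comparison favours Chen throughout, but the pooled figures favour Bakr. The question is whether to condition on pitcher handedness.
Nothing the player does changes pitcher handedness; the imbalance is an allocation artefact. With pitcher handedness also predicting the outcome, the pooled figure is confounded, and the within-stratum comparison is the causal one.
Within each level — vs. right-handers: 40.4% vs 28.0%; vs. left-handers: 19.6% vs 12.5% — Chen is higher every time.

Chen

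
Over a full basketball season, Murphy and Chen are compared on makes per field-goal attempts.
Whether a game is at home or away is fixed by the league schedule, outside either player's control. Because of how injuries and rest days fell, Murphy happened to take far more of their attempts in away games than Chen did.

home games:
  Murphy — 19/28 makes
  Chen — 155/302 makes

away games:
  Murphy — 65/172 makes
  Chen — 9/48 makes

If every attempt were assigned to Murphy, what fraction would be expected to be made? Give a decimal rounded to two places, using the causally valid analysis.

The game venue-specific comparison favours Murphy throughout, but the pooled figures favour Chen. The question is whether to condition on game venue.
Since game venue is a pre-existing factor (not a product of the player) and it affects the outcome on its own, it is a confounder. The stratified rates, not the pooled rate, identify the causal effect.
Standardising Murphy to the population game venue mix: 0.600·19/28 + 0.400·65/172 = 0.558.

0.56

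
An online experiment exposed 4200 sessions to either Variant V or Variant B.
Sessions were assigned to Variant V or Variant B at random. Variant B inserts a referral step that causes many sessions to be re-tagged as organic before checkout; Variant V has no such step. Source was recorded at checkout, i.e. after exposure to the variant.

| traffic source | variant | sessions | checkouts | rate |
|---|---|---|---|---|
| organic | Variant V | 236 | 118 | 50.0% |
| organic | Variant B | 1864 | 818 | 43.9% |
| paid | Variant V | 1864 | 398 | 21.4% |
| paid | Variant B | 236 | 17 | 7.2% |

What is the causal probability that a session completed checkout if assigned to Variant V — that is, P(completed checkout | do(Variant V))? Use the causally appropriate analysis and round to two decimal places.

0.25

Traffic source lies on the pathway variant → traffic source → outcome, so adjusting for it blocks the indirect effect. For the total causal effect of variant, use the unadjusted pooled rates.
So P(outcome | do(Variant V)) is just the pooled rate for Variant V: 516/2100 = 0.246.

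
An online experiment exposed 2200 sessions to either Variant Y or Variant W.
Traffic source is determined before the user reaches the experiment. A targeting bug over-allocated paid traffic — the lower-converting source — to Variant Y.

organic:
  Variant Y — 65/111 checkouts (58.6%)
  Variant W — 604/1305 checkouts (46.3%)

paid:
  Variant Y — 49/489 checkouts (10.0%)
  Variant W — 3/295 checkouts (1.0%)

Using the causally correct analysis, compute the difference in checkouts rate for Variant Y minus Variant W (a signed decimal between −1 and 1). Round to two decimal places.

+0.11

Traffic source is set before the variant has any effect — it is not caused by the variant — and it independently drives the outcome. That makes it a confounder, so the causal comparison is within traffic source levels.
Adjusting over the population distribution of traffic source: 0.644·(0.586−0.463) + 0.356·(0.100−0.010) = +0.111.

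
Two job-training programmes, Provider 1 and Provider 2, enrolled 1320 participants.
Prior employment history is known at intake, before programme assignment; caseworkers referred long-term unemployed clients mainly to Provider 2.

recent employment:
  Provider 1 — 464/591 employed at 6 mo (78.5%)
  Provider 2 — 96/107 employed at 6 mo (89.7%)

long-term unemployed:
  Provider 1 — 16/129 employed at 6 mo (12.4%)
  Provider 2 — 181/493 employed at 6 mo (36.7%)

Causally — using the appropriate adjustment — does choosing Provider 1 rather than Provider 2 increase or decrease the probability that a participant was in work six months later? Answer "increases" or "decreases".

Here prior employment history is a common cause — it drives both which programme a case falls under and the outcome. The crude comparison mixes populations; the stratum-specific rates are the causally relevant ones.
Within each level — recent employment: 78.5% vs 89.7%; long-term unemployed: 12.4% vs 36.7% — Provider 2 is higher every time.

decreases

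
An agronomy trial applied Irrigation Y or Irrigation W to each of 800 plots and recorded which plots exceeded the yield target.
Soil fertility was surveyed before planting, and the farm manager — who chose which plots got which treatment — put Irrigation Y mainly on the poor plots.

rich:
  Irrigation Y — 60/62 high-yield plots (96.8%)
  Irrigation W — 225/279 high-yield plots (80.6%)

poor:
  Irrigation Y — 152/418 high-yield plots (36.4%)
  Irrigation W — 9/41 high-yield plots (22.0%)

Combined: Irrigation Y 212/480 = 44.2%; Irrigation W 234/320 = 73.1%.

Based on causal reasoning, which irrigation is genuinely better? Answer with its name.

Irrigation Y is higher inside every soil fertility stratum but Irrigation W is higher in aggregate. Whether to stratify depends on how soil fertility relates to the irrigation.
Since soil fertility is a pre-existing factor (not a product of the irrigation) and it affects the outcome on its own, it is a confounder. The stratified rates, not the pooled rate, identify the causal effect.
Within each level — rich: 96.8% vs 80.6%; poor: 36.4% vs 22.0% — Irrigation Y is higher every time.

Irrigation Y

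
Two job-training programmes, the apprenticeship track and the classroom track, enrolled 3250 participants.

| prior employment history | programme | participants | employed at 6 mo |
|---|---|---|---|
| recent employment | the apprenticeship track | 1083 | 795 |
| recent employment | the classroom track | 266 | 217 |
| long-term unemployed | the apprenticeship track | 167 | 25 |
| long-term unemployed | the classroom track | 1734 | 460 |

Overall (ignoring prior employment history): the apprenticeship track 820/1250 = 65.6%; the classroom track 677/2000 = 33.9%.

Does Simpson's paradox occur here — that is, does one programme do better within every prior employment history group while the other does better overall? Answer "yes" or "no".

Within each prior employment history level (recent employment 73.4% vs 81.6%; long-term unemployed 15.0% vs 26.5%), the classroom track has the higher rate every time. Pooled: 65.6% vs 33.9% — the apprenticeship track has the higher rate overall. The two comparisons disagree.

yes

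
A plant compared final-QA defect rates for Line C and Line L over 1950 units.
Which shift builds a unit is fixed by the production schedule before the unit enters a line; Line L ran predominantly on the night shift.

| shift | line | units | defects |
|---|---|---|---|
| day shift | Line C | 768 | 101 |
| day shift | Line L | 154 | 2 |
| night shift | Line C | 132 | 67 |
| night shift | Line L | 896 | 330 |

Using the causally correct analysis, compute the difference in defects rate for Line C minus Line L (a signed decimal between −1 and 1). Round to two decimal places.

The imbalance in shift arose from how units were allocated, not from anything the line did; and shift independently affects the outcome. The pooled gap is confounded — condition on shift.
Adjusting over the population distribution of shift: 0.473·(0.132−0.013) + 0.527·(0.508−0.368) = +0.129.

+0.13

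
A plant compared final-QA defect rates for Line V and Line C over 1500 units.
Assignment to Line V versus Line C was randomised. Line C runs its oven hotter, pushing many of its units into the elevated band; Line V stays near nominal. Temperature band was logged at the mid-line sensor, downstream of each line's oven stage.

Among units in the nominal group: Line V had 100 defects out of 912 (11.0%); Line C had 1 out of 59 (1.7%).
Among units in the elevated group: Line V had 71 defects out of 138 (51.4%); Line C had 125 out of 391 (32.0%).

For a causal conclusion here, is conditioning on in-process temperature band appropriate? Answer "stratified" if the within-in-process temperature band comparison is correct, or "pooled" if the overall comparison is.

Within every in-process temperature band level Line C has the lower rate, yet pooled Line V does — Simpson's reversal.
In-process temperature band here is a post-treatment variable shaped by the line; conditioning on it would introduce bias rather than remove it. The overall comparison is the causal one.
Pooled: Line V 16.3% vs Line C 28.0%; Line V is lower overall.

pooled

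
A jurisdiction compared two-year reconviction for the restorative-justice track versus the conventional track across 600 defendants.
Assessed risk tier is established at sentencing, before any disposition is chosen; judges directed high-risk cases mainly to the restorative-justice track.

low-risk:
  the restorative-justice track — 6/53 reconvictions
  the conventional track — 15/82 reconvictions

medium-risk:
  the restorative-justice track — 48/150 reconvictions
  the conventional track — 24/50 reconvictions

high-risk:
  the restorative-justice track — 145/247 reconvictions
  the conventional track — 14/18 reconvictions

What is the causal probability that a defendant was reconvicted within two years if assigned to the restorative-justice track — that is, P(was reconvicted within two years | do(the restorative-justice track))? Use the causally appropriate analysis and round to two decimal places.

Since assessed risk tier is a pre-existing factor (not a product of the disposition) and it affects the outcome on its own, it is a confounder. The stratified rates, not the pooled rate, identify the causal effect.
Standardising the restorative-justice track to the population assessed risk tier mix: 0.225·6/53 + 0.333·48/150 + 0.442·145/247 = 0.391.

0.39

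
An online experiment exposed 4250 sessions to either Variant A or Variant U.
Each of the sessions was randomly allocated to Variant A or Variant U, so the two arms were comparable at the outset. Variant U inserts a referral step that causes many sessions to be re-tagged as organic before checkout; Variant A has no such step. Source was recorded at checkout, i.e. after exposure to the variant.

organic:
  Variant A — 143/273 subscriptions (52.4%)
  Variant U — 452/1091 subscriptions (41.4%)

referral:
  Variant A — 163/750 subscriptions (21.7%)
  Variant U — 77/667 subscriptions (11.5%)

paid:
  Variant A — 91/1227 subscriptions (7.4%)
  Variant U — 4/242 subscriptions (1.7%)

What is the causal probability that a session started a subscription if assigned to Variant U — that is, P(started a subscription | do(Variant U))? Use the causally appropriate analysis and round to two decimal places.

The stratified and pooled comparisons disagree (Variant A wins within each traffic source; Variant U wins overall), so the answer turns on the causal role of traffic source.
Traffic source lies on the pathway variant → traffic source → outcome, so adjusting for it blocks the indirect effect. For the total causal effect of variant, use the unadjusted pooled rates.
So P(outcome | do(Variant U)) is just the pooled rate for Variant U: 533/2000 = 0.267.

0.27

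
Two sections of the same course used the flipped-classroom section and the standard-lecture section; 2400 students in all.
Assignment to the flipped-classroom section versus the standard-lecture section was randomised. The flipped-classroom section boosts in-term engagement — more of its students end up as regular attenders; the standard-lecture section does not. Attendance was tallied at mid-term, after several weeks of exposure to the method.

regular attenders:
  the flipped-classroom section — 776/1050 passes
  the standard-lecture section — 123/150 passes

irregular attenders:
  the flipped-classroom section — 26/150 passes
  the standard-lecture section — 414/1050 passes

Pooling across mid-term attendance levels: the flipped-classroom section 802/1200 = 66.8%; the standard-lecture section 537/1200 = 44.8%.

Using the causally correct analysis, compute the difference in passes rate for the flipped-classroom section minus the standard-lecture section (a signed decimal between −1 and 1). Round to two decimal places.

The stratified and pooled comparisons disagree (the standard-lecture section wins within each mid-term attendance; the flipped-classroom section wins overall), so the answer turns on the causal role of mid-term attendance.
Mid-term attendance is recorded after the teaching method and is itself shifted by it — it sits on the causal path from teaching method to outcome. Conditioning on a mediator would strip out part of the effect we want; the pooled comparison gives the total causal effect.
The causal difference is the pooled difference: 0.668 − 0.448 = +0.221.

+0.22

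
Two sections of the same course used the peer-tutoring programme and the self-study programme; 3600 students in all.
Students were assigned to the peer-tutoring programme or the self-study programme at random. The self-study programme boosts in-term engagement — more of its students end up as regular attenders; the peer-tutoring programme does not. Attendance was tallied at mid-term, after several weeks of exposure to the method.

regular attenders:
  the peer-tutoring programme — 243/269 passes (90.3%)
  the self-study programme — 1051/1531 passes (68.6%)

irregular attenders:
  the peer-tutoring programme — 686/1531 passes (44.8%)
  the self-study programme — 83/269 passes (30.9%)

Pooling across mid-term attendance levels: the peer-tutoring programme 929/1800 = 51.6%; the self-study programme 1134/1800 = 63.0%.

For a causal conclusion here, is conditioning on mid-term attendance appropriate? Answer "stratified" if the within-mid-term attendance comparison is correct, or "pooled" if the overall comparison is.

Stratifying would compare teaching methods among students the teaching methods themselves sorted into mid-term attendance groups — a form of selection on an intermediate. The unconditioned pooled rates give the total causal effect.
Pooled: the peer-tutoring programme 51.6% vs the self-study programme 63.0%; the self-study programme is higher overall.

pooled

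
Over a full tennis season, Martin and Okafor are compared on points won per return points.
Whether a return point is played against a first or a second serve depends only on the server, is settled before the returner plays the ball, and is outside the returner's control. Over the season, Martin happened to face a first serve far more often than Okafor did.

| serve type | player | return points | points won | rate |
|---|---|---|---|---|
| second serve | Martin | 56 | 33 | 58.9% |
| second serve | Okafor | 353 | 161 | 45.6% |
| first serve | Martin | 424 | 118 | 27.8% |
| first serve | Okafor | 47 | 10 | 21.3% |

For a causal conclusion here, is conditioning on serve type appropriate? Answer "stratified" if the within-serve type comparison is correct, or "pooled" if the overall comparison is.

Martin is higher inside every serve type stratum but Okafor is higher in aggregate. Whether to stratify depends on how serve type relates to the player.
Nothing the player does changes serve type; the imbalance is an allocation artefact. With serve type also predicting the outcome, the pooled figure is confounded, and the within-stratum comparison is the causal one.
Within each level — second serve: 58.9% vs 45.6%; first serve: 27.8% vs 21.3% — Martin is higher every time.

stratified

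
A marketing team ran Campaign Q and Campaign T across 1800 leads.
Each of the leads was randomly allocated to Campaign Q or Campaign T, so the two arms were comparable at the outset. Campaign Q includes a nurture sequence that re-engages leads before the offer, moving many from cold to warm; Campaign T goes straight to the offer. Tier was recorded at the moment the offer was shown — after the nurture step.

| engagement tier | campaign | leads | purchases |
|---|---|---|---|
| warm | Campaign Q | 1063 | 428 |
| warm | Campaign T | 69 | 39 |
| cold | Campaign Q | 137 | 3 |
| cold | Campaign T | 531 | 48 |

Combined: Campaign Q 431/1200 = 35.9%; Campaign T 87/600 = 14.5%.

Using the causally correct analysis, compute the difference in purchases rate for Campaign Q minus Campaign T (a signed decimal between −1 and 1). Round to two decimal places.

Engagement tier lies on the pathway campaign → engagement tier → outcome, so adjusting for it blocks the indirect effect. For the total causal effect of campaign, use the unadjusted pooled rates.
The causal difference is the pooled difference: 0.359 − 0.145 = +0.214.

+0.21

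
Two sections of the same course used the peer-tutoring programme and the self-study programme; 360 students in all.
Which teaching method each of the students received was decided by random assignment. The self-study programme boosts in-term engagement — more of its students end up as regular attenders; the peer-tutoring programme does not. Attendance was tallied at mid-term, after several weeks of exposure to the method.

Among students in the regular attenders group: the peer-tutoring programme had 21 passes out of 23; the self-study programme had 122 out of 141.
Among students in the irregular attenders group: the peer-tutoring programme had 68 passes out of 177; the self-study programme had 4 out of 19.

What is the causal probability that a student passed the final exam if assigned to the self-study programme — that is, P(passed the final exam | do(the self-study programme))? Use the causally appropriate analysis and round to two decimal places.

0.79

The mid-term attendance-specific comparison favours the peer-tutoring programme throughout, but the pooled figures favour the self-study programme. The question is whether to condition on mid-term attendance.
Mid-term attendance is recorded after the teaching method and is itself shifted by it — it sits on the causal path from teaching method to outcome. Conditioning on a mediator would strip out part of the effect we want; the pooled comparison gives the total causal effect.
So P(outcome | do(the self-study programme)) is just the pooled rate for the self-study programme: 126/160 = 0.787.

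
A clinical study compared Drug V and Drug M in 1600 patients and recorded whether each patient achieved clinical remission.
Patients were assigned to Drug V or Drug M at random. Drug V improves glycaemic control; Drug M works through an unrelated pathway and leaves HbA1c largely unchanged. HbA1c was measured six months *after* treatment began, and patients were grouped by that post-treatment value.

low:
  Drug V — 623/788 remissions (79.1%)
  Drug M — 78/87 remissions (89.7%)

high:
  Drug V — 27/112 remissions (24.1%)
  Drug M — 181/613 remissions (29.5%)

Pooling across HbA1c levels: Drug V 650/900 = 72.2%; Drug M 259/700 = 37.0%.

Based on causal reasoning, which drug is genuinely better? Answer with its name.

Drug V

Stratifying would compare drugs among patients the drugs themselves sorted into HbA1c groups — a form of selection on an intermediate. The unconditioned pooled rates give the total causal effect.
Pooled: Drug V 72.2% vs Drug M 37.0%; Drug V is higher overall.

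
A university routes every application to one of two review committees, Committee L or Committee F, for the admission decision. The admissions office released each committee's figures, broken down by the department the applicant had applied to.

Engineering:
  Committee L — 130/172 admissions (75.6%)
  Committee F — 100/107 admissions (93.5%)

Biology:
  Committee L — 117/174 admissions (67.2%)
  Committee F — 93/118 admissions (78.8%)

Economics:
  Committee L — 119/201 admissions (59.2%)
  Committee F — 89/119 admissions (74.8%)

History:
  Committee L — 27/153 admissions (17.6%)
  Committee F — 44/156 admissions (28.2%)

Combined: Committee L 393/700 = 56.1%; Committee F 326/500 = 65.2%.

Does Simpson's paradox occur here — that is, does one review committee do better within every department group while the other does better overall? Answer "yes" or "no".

no

Within each department level (Engineering 75.6% vs 93.5%; Biology 67.2% vs 78.8%; Economics 59.2% vs 74.8%; History 17.6% vs 28.2%), Committee F has the higher rate every time. Pooled: 56.1% vs 65.2% — Committee F has the higher rate overall. They agree.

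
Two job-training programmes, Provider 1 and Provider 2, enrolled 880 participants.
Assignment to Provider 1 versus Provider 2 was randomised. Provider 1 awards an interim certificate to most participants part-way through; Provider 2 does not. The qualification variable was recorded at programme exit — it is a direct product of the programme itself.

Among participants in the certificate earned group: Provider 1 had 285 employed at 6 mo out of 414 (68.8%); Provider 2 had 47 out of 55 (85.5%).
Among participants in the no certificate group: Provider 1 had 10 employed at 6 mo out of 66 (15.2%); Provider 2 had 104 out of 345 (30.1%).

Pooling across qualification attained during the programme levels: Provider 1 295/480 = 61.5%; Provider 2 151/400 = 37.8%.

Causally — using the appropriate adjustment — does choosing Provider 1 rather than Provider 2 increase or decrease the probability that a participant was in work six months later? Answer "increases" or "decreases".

increases

The distribution of qualification attained during the programme is itself part of what the programme does — it is an intermediate outcome. Holding it fixed would remove that part of the effect; the total effect is the pooled difference.
Pooled: Provider 1 61.5% vs Provider 2 37.8%; Provider 1 is higher overall.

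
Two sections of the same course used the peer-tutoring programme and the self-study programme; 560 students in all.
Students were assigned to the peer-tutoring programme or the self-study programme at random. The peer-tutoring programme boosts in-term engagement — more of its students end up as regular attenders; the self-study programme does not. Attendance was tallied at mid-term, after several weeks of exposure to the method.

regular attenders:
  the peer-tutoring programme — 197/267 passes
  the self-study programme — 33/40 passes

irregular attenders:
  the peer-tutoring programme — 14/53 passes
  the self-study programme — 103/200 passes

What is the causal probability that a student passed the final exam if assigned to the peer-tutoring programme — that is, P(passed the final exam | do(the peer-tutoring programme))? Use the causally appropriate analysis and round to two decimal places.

0.66

the self-study programme is higher inside every mid-term attendance stratum but the peer-tutoring programme is higher in aggregate. Whether to stratify depends on how mid-term attendance relates to the teaching method.
Mid-term attendance lies on the pathway teaching method → mid-term attendance → outcome, so adjusting for it blocks the indirect effect. For the total causal effect of teaching method, use the unadjusted pooled rates.
So P(outcome | do(the peer-tutoring programme)) is just the pooled rate for the peer-tutoring programme: 211/320 = 0.659.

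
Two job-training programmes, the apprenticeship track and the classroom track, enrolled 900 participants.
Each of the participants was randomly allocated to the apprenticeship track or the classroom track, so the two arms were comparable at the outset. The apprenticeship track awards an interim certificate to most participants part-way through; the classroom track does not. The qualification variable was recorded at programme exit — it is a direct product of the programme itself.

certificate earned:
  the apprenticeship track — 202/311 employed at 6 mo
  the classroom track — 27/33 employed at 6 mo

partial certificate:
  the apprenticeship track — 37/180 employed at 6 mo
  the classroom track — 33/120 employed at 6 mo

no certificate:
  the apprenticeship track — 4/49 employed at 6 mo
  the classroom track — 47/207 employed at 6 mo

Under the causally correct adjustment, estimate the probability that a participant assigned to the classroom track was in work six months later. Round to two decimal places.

0.30

Qualification attained during the programme here is a post-treatment variable shaped by the programme; conditioning on it would introduce bias rather than remove it. The overall comparison is the causal one.
So P(outcome | do(the classroom track)) is just the pooled rate for the classroom track: 107/360 = 0.297.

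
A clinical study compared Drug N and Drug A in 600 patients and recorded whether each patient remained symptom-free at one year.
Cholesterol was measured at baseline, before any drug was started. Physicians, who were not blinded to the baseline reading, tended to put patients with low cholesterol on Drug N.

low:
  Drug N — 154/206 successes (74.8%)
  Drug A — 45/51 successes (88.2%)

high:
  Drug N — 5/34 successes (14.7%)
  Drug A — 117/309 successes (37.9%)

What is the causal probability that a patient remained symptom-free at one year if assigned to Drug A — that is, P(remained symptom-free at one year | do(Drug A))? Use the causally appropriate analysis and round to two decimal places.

0.59

Within every cholesterol level Drug A has the higher rate, yet pooled Drug N does — Simpson's reversal.
Here cholesterol is a common cause — it drives both which drug a case falls under and the outcome. The crude comparison mixes populations; the stratum-specific rates are the causally relevant ones.
Standardising Drug A to the population cholesterol mix: 0.428·45/51 + 0.572·117/309 = 0.594.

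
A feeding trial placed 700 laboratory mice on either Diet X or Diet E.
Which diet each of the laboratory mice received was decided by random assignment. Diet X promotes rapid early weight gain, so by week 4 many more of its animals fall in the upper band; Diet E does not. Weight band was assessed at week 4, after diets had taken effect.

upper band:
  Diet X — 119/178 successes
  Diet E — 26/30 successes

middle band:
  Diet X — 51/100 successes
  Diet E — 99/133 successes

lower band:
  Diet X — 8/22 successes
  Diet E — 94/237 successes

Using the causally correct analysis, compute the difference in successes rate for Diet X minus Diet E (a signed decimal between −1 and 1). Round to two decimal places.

+0.05

The week-4 weight band-specific comparison favours Diet E throughout, but the pooled figures favour Diet X. The question is whether to condition on week-4 weight band.
Week-4 weight band here is a post-treatment variable shaped by the diet; conditioning on it would introduce bias rather than remove it. The overall comparison is the causal one.
The causal difference is the pooled difference: 0.593 − 0.547 = +0.046.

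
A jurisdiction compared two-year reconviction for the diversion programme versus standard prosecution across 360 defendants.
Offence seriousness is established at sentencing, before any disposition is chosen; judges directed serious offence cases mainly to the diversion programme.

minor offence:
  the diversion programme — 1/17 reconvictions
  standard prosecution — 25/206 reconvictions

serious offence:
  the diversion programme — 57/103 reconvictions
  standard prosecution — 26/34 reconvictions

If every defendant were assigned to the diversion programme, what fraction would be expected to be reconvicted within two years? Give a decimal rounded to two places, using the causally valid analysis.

the diversion programme is lower inside every offence seriousness stratum but standard prosecution is lower in aggregate. Whether to stratify depends on how offence seriousness relates to the disposition.
Offence seriousness satisfies the back-door criterion: it is not a descendant of the disposition, and it blocks the spurious path from disposition to outcome. Adjusting for it (i.e., using the within-offence seriousness rates) gives the causal effect.
Standardising the diversion programme to the population offence seriousness mix: 0.619·1/17 + 0.381·57/103 = 0.247.

0.25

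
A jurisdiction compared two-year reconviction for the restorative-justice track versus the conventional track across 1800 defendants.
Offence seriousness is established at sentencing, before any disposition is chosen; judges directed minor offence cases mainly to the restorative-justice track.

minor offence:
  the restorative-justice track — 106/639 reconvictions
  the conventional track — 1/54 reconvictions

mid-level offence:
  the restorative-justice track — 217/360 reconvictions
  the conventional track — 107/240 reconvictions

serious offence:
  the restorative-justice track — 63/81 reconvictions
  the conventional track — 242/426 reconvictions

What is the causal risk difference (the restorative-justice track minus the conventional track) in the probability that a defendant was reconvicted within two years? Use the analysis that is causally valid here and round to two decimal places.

+0.17

the conventional track is lower inside every offence seriousness stratum but the restorative-justice track is lower in aggregate. Whether to stratify depends on how offence seriousness relates to the disposition.
Offence seriousness is set before the disposition has any effect — it is not caused by the disposition — and it independently drives the outcome. That makes it a confounder, so the causal comparison is within offence seriousness levels.
Adjusting over the population distribution of offence seriousness: 0.385·(0.166−0.019) + 0.333·(0.603−0.446) + 0.282·(0.778−0.568) = +0.168.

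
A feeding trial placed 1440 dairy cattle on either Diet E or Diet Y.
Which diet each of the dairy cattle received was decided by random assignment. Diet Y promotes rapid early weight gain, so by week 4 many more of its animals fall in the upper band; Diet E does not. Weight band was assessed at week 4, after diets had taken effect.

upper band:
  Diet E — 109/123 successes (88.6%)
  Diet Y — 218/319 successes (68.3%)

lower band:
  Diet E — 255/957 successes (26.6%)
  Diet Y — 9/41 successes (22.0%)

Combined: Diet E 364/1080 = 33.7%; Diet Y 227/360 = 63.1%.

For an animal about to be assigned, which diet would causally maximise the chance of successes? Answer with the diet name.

The distribution of week-4 weight band is itself part of what the diet does — it is an intermediate outcome. Holding it fixed would remove that part of the effect; the total effect is the pooled difference.
Pooled: Diet E 33.7% vs Diet Y 63.1%; Diet Y is higher overall.

Diet Y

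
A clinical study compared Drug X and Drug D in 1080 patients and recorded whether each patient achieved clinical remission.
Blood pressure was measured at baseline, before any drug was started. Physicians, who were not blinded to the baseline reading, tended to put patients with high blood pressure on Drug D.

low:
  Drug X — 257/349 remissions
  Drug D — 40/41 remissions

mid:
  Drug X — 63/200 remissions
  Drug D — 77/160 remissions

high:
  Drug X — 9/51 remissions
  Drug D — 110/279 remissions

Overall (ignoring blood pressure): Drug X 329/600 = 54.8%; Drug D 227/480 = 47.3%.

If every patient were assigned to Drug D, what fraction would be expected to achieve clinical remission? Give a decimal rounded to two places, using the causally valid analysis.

0.63

Within every blood pressure level Drug D has the higher rate, yet pooled Drug X does — Simpson's reversal.
Blood pressure is set before the drug has any effect — it is not caused by the drug — and it independently drives the outcome. That makes it a confounder, so the causal comparison is within blood pressure levels.
Standardising Drug D to the population blood pressure mix: 0.361·40/41 + 0.333·77/160 + 0.306·110/279 = 0.633.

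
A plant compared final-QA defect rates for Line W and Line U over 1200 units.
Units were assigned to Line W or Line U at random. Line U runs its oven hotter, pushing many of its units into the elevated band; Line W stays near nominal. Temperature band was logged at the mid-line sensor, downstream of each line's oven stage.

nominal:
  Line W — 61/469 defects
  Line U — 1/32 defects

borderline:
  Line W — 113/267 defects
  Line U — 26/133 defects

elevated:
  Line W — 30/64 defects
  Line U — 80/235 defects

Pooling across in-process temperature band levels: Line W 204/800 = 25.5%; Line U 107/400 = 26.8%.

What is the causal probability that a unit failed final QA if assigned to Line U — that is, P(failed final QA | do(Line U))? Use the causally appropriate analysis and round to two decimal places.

Because the line influences in-process temperature band, in-process temperature band is a post-treatment mediator, not a confounder. Stratifying on it would bias the estimate; the causal effect is the crude pooled difference.
So P(outcome | do(Line U)) is just the pooled rate for Line U: 107/400 = 0.268.

0.27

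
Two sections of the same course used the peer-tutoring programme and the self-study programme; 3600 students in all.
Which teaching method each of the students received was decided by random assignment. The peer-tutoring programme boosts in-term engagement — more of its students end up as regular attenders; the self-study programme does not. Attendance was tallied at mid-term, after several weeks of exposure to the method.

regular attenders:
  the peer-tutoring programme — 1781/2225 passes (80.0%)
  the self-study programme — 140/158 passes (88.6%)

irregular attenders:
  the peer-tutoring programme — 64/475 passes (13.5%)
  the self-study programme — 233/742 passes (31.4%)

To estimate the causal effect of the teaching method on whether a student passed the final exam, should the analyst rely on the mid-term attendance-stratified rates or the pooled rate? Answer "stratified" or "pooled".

Within every mid-term attendance level the self-study programme has the higher rate, yet pooled the peer-tutoring programme does — Simpson's reversal.
Mid-term attendance lies on the pathway teaching method → mid-term attendance → outcome, so adjusting for it blocks the indirect effect. For the total causal effect of teaching method, use the unadjusted pooled rates.
Pooled: the peer-tutoring programme 68.3% vs the self-study programme 41.4%; the peer-tutoring programme is higher overall.

pooled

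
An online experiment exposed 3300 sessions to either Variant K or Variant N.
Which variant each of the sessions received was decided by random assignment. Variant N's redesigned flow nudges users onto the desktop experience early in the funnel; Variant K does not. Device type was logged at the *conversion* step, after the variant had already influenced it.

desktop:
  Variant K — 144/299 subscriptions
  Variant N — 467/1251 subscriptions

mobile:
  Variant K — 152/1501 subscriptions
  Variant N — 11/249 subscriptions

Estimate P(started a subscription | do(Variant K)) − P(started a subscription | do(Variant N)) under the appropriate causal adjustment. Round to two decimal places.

Device type is recorded after the variant and is itself shifted by it — it sits on the causal path from variant to outcome. Conditioning on a mediator would strip out part of the effect we want; the pooled comparison gives the total causal effect.
The causal difference is the pooled difference: 0.164 − 0.319 = -0.154.

-0.15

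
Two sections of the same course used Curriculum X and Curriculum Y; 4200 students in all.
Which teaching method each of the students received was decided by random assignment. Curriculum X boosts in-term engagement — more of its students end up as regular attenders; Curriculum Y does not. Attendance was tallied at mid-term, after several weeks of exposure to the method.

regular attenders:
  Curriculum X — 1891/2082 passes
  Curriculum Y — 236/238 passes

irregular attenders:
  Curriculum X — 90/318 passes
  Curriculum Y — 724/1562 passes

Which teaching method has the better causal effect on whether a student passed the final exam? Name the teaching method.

Mid-term attendance lies on the pathway teaching method → mid-term attendance → outcome, so adjusting for it blocks the indirect effect. For the total causal effect of teaching method, use the unadjusted pooled rates.
Pooled: Curriculum X 82.5% vs Curriculum Y 53.3%; Curriculum X is higher overall.

Curriculum X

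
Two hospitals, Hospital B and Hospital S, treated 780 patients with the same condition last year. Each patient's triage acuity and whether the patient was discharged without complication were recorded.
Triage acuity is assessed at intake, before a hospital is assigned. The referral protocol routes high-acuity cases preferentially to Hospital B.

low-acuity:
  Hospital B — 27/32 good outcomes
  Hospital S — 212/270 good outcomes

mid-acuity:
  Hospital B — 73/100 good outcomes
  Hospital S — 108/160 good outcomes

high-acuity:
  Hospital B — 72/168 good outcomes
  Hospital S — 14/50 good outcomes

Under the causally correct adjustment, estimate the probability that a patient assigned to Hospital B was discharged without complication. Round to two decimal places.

0.69

Hospital B is higher inside every triage acuity stratum but Hospital S is higher in aggregate. Whether to stratify depends on how triage acuity relates to the hospital.
The imbalance in triage acuity arose from how patients were allocated, not from anything the hospital did; and triage acuity independently affects the outcome. The pooled gap is confounded — condition on triage acuity.
Standardising Hospital B to the population triage acuity mix: 0.387·27/32 + 0.333·73/100 + 0.279·72/168 = 0.690.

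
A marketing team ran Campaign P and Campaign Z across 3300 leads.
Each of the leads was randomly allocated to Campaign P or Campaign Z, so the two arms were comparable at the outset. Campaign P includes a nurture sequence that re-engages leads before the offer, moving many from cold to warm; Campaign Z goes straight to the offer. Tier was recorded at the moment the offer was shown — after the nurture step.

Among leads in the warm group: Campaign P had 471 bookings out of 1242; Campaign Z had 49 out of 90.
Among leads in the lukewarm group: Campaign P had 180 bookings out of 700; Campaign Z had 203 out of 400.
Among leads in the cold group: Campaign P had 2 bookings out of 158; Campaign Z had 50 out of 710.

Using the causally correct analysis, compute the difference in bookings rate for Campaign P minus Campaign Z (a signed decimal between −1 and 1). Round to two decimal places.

+0.06

The distribution of engagement tier is itself part of what the campaign does — it is an intermediate outcome. Holding it fixed would remove that part of the effect; the total effect is the pooled difference.
The causal difference is the pooled difference: 0.311 − 0.252 = +0.059.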